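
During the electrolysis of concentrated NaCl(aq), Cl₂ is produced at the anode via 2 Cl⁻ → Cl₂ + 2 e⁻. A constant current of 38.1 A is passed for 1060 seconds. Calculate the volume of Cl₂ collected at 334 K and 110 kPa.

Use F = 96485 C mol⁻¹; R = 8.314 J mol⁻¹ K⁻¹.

5.28 L

Q = I·t = 38.10 A × 1060.0 s = 40390 C.
n(e⁻) = Q/F = 40390 / 96485 = 0.4186 mol.
2 electrons are transferred per Cl₂ molecule, so n(Cl₂) = 0.4186 / 2 = 0.2093 mol.
V = nRT/P = (0.2093 × 8.314 × 334) / (110 × 10³ Pa) = 0.00528 m³ = 5.28 L.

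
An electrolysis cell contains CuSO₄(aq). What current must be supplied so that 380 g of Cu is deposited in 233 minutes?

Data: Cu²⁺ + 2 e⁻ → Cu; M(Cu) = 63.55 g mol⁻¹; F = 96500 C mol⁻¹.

n(Cu) = 380 / 63.55 = 5.980 mol.
n(e⁻) = 2 × 5.980 = 11.96 mol.
Q = n(e⁻)·F = 11.96 × 96500 = 1154000 C.
I = Q/t = 1154000 / 13980 s = 82.6 A.

82.6 A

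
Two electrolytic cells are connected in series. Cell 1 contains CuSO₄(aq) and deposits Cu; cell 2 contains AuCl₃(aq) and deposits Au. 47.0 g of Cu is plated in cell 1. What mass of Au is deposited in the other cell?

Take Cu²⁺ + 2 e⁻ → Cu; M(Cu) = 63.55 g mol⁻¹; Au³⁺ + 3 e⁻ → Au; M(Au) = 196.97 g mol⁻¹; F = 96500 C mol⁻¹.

97.1 g

n(Cu) = 47.0 / 63.55 = 0.7396 mol.
Since Cu²⁺ + 2 e⁻ → Cu, n(e⁻) passed = 2 × 0.7396 = 1.479 mol.
Cells in series carry the same charge, so the same 1.479 mol of electrons passes through cell 2.
Au³⁺ + 3 e⁻ → Au, so n(Au) = 1.479 / 3 = 0.4931 mol.
m(Au) = 0.4931 × 196.97 = 97.1 g.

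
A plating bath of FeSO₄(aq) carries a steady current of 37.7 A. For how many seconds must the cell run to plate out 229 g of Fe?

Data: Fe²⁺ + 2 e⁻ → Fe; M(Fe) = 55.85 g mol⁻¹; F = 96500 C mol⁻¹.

21000 s

n(Fe) = m/M = 229 / 55.85 = 4.100 mol.
Each Fe atom requires 2 electrons, so n(e⁻) = 2 × 4.100 = 8.201 mol.
Q = n(e⁻)·F = 8.201 × 96500 = 791400 C.
t = Q/I = 791400 / 37.70 A = 20990 s.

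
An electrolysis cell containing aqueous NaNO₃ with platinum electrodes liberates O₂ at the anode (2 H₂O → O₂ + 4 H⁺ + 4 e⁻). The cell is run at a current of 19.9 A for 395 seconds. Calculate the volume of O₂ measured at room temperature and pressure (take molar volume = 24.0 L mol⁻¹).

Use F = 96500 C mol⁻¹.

0.489 L

Q = I·t = 19.90 A × 395.00 s = 7860 C.
n(e⁻) = Q/F = 7860 / 96500 = 0.08146 mol.
4 electrons are transferred per O₂ molecule, so n(O₂) = 0.08146 / 4 = 0.02036 mol.
V = n × V_m = 0.02036 × 24.0 = 0.489 L.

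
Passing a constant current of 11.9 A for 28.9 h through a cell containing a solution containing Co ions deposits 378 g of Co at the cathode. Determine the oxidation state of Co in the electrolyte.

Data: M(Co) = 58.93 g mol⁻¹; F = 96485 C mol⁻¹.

Q = I·t = 11.90 A × 104040 s = 1238000 C, so n(e⁻) = 1238000/96485 = 12.83 mol.
n(Co) deposited = 378 / 58.93 = 6.414 mol.
Electrons per atom = n(e⁻)/n(Co) = 12.83 / 6.414 = 2.00 ≈ 2, so the ion is Co²⁺.

+2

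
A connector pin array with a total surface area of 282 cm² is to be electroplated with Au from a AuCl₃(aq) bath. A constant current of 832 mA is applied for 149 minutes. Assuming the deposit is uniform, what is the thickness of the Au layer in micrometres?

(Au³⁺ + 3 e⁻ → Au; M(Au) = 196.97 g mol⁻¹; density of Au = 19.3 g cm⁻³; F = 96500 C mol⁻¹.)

9.30 μm

Q = I·t = 0.8320 × 8940.0 = 7438 C; n(e⁻) = 0.07708 mol.
n(Au) = n(e⁻)/3 = 0.02569 mol, so m = 0.02569 × 196.97 = 5.061 g.
Volume = m/ρ = 5.061 / 19.3 = 0.2622 cm³.
Thickness = V/A = 0.2622 / 282 = 9.30 × 10⁻⁴ cm = 9.30 μm.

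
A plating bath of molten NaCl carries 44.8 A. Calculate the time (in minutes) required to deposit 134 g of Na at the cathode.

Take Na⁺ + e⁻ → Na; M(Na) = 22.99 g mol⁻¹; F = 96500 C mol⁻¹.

209 min

n(Na) = m/M = 134 / 22.99 = 5.829 mol.
Each Na atom requires 1 electron, so n(e⁻) = 1 × 5.829 = 5.829 mol.
Q = n(e⁻)·F = 5.829 × 96500 = 562500 C.
t = Q/I = 562500 / 44.80 A = 12550 s = 209 min.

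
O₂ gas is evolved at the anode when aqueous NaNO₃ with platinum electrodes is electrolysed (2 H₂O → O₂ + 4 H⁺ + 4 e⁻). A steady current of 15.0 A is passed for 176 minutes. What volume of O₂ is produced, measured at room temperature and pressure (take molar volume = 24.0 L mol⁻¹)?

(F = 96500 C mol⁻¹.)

9.85 L

Q = I·t = 15.00 A × 10560 s = 158400 C.
n(e⁻) = Q/F = 158400 / 96500 = 1.641 mol.
4 electrons are transferred per O₂ molecule, so n(O₂) = 1.641 / 4 = 0.4104 mol.
V = n × V_m = 0.4104 × 24.0 = 9.85 L.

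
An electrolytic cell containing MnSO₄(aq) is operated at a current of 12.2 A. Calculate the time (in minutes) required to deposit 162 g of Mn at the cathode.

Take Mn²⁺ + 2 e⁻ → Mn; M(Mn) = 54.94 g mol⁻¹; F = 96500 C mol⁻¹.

n(Mn) = m/M = 162 / 54.94 = 2.949 mol.
Each Mn atom requires 2 electrons, so n(e⁻) = 2 × 2.949 = 5.897 mol.
Q = n(e⁻)·F = 5.897 × 96500 = 569100 C.
t = Q/I = 569100 / 12.20 A = 46650 s = 777 min.

777 min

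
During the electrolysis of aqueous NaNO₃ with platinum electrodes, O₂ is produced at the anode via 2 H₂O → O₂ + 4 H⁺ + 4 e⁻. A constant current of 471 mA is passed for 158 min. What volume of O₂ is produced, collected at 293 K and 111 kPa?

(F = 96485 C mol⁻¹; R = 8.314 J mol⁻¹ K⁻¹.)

0.254 L

Q = I·t = 0.4710 A × 9480.0 s = 4465 C.
n(e⁻) = Q/F = 4465 / 96485 = 0.04628 mol.
4 electrons are transferred per O₂ molecule, so n(O₂) = 0.04628 / 4 = 0.01157 mol.
V = nRT/P = (0.01157 × 8.314 × 293) / (111 × 10³ Pa) = 2.54 × 10⁻⁴ m³ = 0.254 L.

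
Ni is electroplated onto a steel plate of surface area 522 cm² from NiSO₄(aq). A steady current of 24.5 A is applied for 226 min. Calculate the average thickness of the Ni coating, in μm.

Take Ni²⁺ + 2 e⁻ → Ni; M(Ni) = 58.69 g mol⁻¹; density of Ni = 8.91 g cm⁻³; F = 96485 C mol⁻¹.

Q = I·t = 24.50 × 13560 = 332200 C; n(e⁻) = 3.443 mol.
n(Ni) = n(e⁻)/2 = 1.722 mol, so m = 1.722 × 58.69 = 101.0 g.
Volume = m/ρ = 101.0 / 8.91 = 11.34 cm³.
Thickness = V/A = 11.34 / 522 = 0.0217 cm = 217 μm.

217 μm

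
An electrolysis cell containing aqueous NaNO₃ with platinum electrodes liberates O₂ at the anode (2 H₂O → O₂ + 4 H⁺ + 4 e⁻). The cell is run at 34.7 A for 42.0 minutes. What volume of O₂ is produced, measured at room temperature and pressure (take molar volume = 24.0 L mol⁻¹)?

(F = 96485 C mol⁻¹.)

Q = I·t = 34.70 A × 2520.0 s = 87440 C.
n(e⁻) = Q/F = 87440 / 96485 = 0.9063 mol.
4 electrons are transferred per O₂ molecule, so n(O₂) = 0.9063 / 4 = 0.2266 mol.
V = n × V_m = 0.2266 × 24.0 = 5.44 L.

5.44 L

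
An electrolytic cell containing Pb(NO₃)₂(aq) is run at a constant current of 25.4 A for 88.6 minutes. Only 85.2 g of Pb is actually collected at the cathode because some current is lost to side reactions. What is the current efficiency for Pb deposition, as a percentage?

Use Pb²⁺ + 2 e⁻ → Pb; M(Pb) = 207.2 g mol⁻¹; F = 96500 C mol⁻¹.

58.8 %

Q = I·t = 25.40 × 5316.0 = 135000 C; n(e⁻) = 135000/96500 = 1.399 mol.
Theoretical n(Pb) = n(e⁻)/2 = 0.6996 mol, i.e. m_theo = 0.6996 × 207.2 = 145.0 g.
Efficiency = m_actual / m_theo = 85.2 / 145.0 = 58.8 %.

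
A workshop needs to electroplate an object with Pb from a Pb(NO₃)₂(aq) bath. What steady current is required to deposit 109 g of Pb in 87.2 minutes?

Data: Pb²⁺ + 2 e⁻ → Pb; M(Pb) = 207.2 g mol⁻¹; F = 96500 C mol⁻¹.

19.4 A

n(Pb) = 109 / 207.2 = 0.5261 mol.
n(e⁻) = 2 × 0.5261 = 1.052 mol.
Q = n(e⁻)·F = 1.052 × 96500 = 101500 C.
I = Q/t = 101500 / 5232.0 s = 19.4 A.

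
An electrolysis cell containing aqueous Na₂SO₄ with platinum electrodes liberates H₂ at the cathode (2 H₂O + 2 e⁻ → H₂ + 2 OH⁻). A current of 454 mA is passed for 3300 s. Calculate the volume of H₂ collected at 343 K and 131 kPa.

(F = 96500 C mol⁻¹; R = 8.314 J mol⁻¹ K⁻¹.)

Q = I·t = 0.4540 A × 3300.0 s = 1498 C.
n(e⁻) = Q/F = 1498 / 96500 = 0.01553 mol.
2 electrons are transferred per H₂ molecule, so n(H₂) = 0.01553 / 2 = 0.007763 mol.
V = nRT/P = (0.007763 × 8.314 × 343) / (131 × 10³ Pa) = 1.69 × 10⁻⁴ m³ = 0.169 L.

0.169 L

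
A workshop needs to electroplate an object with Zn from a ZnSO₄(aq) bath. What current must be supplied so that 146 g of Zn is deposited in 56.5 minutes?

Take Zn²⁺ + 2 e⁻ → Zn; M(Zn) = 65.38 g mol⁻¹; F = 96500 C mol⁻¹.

n(Zn) = 146 / 65.38 = 2.233 mol.
n(e⁻) = 2 × 2.233 = 4.466 mol.
Q = n(e⁻)·F = 4.466 × 96500 = 431000 C.
I = Q/t = 431000 / 3390.0 s = 127 A.

127 A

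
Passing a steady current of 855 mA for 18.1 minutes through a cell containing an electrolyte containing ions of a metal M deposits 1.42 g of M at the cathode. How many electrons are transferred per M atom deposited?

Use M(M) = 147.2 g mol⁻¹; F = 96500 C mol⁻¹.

1

Q = I·t = 0.8550 A × 1086.0 s = 928.5 C, so n(e⁻) = 928.5/96500 = 0.009622 mol.
n(M) deposited = 1.42 / 147.2 = 0.009647 mol.
Electrons per atom = n(e⁻)/n(M) = 0.009622 / 0.009647 = 0.997 ≈ 1, so the ion is M⁺.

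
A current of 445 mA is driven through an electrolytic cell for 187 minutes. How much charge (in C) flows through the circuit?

4990 C

Q = I·t = 0.4450 A × 11220 s = 4990 C.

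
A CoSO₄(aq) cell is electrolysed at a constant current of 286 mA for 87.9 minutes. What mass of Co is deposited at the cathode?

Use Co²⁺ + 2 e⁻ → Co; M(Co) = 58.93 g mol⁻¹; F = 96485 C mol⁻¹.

Q = I·t = 0.2860 A × 5274.0 s = 1508 C.
n(e⁻) = Q/F = 1508 / 96485 = 0.01563 mol.
Co²⁺ + 2 e⁻ → Co, so n(Co) = n(e⁻)/2 = 0.007817 mol.
m = n·M = 0.007817 × 58.93 = 0.461 g.

0.461 g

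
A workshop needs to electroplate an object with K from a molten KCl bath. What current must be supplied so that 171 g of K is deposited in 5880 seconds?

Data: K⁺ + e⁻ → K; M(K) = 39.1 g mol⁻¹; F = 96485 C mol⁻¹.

n(K) = 171 / 39.1 = 4.373 mol.
n(e⁻) = 1 × 4.373 = 4.373 mol.
Q = n(e⁻)·F = 4.373 × 96485 = 422000 C.
I = Q/t = 422000 / 5880.0 s = 71.8 A.

71.8 A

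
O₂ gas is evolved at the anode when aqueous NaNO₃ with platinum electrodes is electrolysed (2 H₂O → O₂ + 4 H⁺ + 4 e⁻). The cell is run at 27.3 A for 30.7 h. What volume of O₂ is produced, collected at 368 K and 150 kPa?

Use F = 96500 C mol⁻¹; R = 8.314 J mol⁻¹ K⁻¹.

159 L

Q = I·t = 27.30 A × 110520 s = 3017000 C.
n(e⁻) = Q/F = 3017000 / 96500 = 31.27 mol.
4 electrons are transferred per O₂ molecule, so n(O₂) = 31.27 / 4 = 7.817 mol.
V = nRT/P = (7.817 × 8.314 × 368) / (150 × 10³ Pa) = 0.159 m³ = 159 L.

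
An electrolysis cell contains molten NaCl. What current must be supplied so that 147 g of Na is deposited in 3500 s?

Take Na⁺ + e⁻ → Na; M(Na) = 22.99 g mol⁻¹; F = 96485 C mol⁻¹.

176 A

n(Na) = 147 / 22.99 = 6.394 mol.
n(e⁻) = 1 × 6.394 = 6.394 mol.
Q = n(e⁻)·F = 6.394 × 96485 = 616900 C.
I = Q/t = 616900 / 3500.0 s = 176 A.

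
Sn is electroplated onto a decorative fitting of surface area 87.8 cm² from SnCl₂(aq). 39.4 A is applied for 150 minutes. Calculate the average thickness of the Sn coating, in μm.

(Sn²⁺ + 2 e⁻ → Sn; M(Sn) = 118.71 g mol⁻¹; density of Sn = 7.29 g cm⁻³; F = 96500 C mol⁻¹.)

Q = I·t = 39.40 × 9000.0 = 354600 C; n(e⁻) = 3.675 mol.
n(Sn) = n(e⁻)/2 = 1.837 mol, so m = 1.837 × 118.71 = 218.1 g.
Volume = m/ρ = 218.1 / 7.29 = 29.92 cm³.
Thickness = V/A = 29.92 / 87.8 = 0.341 cm = 3410 μm.

3410 μm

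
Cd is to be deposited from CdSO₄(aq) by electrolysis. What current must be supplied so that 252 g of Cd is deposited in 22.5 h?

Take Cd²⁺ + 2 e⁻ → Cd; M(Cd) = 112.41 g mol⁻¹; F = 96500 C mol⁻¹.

5.34 A

n(Cd) = 252 / 112.41 = 2.242 mol.
n(e⁻) = 2 × 2.242 = 4.484 mol.
Q = n(e⁻)·F = 4.484 × 96500 = 432700 C.
I = Q/t = 432700 / 81000 s = 5.34 A.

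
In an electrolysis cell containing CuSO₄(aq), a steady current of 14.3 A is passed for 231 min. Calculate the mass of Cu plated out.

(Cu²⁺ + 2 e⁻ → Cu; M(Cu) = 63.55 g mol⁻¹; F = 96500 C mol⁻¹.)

Q = I·t = 14.30 A × 13860 s = 198200 C.
n(e⁻) = Q/F = 198200 / 96500 = 2.054 mol.
Cu²⁺ + 2 e⁻ → Cu, so n(Cu) = n(e⁻)/2 = 1.027 mol.
m = n·M = 1.027 × 63.55 = 65.3 g.

65.3 g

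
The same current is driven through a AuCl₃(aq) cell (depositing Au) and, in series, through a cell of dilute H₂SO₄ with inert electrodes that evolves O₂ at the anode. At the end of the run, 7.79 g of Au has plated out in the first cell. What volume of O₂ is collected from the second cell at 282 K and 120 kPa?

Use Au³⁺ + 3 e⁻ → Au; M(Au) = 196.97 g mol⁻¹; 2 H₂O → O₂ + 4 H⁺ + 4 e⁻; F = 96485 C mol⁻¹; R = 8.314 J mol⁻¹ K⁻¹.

0.580 L

n(Au) = 7.79 / 196.97 = 0.03955 mol, so n(e⁻) = 3 × 0.03955 = 0.1186 mol.
The cells are in series, so the same 0.1186 mol of electrons passes through the second cell.
2 H₂O → O₂ + 4 H⁺ + 4 e⁻ — 4 mol e⁻ per mol O₂, so n(O₂) = 0.1186/4 = 0.02966 mol.
V = nRT/P = (0.02966 × 8.314 × 282) / (120 × 10³) = 5.80 × 10⁻⁴ m³ = 0.580 L.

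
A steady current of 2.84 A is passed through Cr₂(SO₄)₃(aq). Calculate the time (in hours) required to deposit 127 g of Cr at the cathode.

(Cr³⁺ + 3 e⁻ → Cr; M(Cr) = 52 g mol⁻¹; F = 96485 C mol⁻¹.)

n(Cr) = m/M = 127 / 52 = 2.442 mol.
Each Cr atom requires 3 electrons, so n(e⁻) = 3 × 2.442 = 7.327 mol.
Q = n(e⁻)·F = 7.327 × 96485 = 706900 C.
t = Q/I = 706900 / 2.840 A = 248900 s = 69.1 h.

69.1 h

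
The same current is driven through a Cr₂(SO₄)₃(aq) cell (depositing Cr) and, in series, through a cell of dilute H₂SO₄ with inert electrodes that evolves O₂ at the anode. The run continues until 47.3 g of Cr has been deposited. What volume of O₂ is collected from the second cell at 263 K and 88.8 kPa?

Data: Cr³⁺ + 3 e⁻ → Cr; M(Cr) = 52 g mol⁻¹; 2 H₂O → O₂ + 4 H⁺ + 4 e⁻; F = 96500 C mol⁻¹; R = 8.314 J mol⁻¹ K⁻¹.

n(Cr) = 47.3 / 52 = 0.9096 mol, so n(e⁻) = 3 × 0.9096 = 2.729 mol.
The cells are in series, so the same 2.729 mol of electrons passes through the second cell.
2 H₂O → O₂ + 4 H⁺ + 4 e⁻ — 4 mol e⁻ per mol O₂, so n(O₂) = 2.729/4 = 0.6822 mol.
V = nRT/P = (0.6822 × 8.314 × 263) / (88.8 × 10³) = 0.0168 m³ = 16.8 L.

16.8 L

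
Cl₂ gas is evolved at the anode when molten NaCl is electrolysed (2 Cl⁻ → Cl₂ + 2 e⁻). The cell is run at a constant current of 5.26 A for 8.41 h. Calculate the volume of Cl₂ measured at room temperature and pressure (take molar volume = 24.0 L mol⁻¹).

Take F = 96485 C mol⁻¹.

Q = I·t = 5.260 A × 30276 s = 159300 C.
n(e⁻) = Q/F = 159300 / 96485 = 1.651 mol.
2 electrons are transferred per Cl₂ molecule, so n(Cl₂) = 1.651 / 2 = 0.8253 mol.
V = n × V_m = 0.8253 × 24.0 = 19.8 L.

19.8 L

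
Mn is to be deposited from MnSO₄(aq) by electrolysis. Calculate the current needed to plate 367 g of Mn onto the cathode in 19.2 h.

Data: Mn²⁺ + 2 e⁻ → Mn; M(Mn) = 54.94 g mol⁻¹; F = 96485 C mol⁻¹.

n(Mn) = 367 / 54.94 = 6.680 mol.
n(e⁻) = 2 × 6.680 = 13.36 mol.
Q = n(e⁻)·F = 13.36 × 96485 = 1289000 C.
I = Q/t = 1289000 / 69120 s = 18.6 A.

18.6 A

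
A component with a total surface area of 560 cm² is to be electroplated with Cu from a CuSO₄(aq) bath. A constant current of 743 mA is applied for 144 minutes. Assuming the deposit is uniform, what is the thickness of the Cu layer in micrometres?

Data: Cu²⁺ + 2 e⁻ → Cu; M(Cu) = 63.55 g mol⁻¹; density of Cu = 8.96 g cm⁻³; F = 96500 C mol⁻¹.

Q = I·t = 0.7430 × 8640.0 = 6420 C; n(e⁻) = 0.06652 mol.
n(Cu) = n(e⁻)/2 = 0.03326 mol, so m = 0.03326 × 63.55 = 2.114 g.
Volume = m/ρ = 2.114 / 8.96 = 0.2359 cm³.
Thickness = V/A = 0.2359 / 560 = 4.21 × 10⁻⁴ cm = 4.21 μm.

4.21 μm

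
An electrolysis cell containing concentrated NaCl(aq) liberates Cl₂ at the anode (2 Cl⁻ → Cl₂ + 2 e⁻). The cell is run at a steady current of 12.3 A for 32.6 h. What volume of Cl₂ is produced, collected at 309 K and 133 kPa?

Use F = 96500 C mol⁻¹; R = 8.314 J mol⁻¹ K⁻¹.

Q = I·t = 12.30 A × 117360 s = 1444000 C.
n(e⁻) = Q/F = 1444000 / 96500 = 14.96 mol.
2 electrons are transferred per Cl₂ molecule, so n(Cl₂) = 14.96 / 2 = 7.479 mol.
V = nRT/P = (7.479 × 8.314 × 309) / (133 × 10³ Pa) = 0.144 m³ = 144 L.

144 L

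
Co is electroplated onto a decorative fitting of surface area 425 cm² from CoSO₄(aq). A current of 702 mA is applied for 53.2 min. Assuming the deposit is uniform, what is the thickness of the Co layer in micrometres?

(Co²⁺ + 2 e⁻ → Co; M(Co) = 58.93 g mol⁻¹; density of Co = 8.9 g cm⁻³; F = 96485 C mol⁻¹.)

Q = I·t = 0.7020 × 3192.0 = 2241 C; n(e⁻) = 0.02322 mol.
n(Co) = n(e⁻)/2 = 0.01161 mol, so m = 0.01161 × 58.93 = 0.6843 g.
Volume = m/ρ = 0.6843 / 8.9 = 0.07689 cm³.
Thickness = V/A = 0.07689 / 425 = 1.81 × 10⁻⁴ cm = 1.81 μm.

1.81 μm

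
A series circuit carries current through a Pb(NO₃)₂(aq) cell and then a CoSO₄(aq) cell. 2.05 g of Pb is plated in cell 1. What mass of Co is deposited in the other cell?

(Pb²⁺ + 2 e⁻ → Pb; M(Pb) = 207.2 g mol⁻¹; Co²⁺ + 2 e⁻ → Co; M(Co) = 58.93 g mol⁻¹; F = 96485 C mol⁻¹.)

n(Pb) = 2.05 / 207.2 = 0.009894 mol.
Since Pb²⁺ + 2 e⁻ → Pb, n(e⁻) passed = 2 × 0.009894 = 0.01979 mol.
Cells in series carry the same charge, so the same 0.01979 mol of electrons passes through cell 2.
Co²⁺ + 2 e⁻ → Co, so n(Co) = 0.01979 / 2 = 0.009894 mol.
m(Co) = 0.009894 × 58.93 = 0.583 g.

0.583 g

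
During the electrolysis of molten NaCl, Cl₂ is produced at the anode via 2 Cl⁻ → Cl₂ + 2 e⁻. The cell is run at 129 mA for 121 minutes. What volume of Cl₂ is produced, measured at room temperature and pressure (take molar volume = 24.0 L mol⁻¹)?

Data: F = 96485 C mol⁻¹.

Q = I·t = 0.1290 A × 7260.0 s = 936.5 C.
n(e⁻) = Q/F = 936.5 / 96485 = 0.009707 mol.
2 electrons are transferred per Cl₂ molecule, so n(Cl₂) = 0.009707 / 2 = 0.004853 mol.
V = n × V_m = 0.004853 × 24.0 = 0.116 L.

0.116 L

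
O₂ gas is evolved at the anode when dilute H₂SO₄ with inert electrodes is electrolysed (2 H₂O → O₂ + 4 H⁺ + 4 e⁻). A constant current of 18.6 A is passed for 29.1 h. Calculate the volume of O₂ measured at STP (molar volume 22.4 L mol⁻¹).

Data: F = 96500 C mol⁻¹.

113 L

Q = I·t = 18.60 A × 104760 s = 1949000 C.
n(e⁻) = Q/F = 1949000 / 96500 = 20.19 mol.
4 electrons are transferred per O₂ molecule, so n(O₂) = 20.19 / 4 = 5.048 mol.
V = n × V_m = 5.048 × 22.4 = 113 L.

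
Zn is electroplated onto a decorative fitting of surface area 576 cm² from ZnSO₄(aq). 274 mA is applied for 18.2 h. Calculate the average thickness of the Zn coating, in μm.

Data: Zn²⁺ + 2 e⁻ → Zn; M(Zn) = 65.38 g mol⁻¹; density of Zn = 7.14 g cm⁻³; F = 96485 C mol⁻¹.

Q = I·t = 0.2740 × 65520 = 17950 C; n(e⁻) = 0.1861 mol.
n(Zn) = n(e⁻)/2 = 0.09303 mol, so m = 0.09303 × 65.38 = 6.082 g.
Volume = m/ρ = 6.082 / 7.14 = 0.8519 cm³.
Thickness = V/A = 0.8519 / 576 = 0.00148 cm = 14.8 μm.

14.8 μm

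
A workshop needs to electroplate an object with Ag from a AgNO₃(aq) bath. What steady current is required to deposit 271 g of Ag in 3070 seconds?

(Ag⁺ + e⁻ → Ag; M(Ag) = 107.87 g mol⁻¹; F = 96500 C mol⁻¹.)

n(Ag) = 271 / 107.87 = 2.512 mol.
n(e⁻) = 1 × 2.512 = 2.512 mol.
Q = n(e⁻)·F = 2.512 × 96500 = 242400 C.
I = Q/t = 242400 / 3070.0 s = 79.0 A.

79.0 A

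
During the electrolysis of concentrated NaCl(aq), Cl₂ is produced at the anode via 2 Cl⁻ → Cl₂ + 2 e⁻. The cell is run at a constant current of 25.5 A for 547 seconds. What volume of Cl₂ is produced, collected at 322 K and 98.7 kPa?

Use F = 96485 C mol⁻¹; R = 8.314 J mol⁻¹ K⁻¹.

1.96 L

Q = I·t = 25.50 A × 547.00 s = 13950 C.
n(e⁻) = Q/F = 13950 / 96485 = 0.1446 mol.
2 electrons are transferred per Cl₂ molecule, so n(Cl₂) = 0.1446 / 2 = 0.07228 mol.
V = nRT/P = (0.07228 × 8.314 × 322) / (98.7 × 10³ Pa) = 0.00196 m³ = 1.96 L.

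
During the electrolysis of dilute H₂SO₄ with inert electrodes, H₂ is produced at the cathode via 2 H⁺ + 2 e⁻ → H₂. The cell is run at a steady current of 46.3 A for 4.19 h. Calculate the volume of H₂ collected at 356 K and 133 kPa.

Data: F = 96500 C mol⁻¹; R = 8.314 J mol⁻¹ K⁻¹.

80.5 L

Q = I·t = 46.30 A × 15084 s = 698400 C.
n(e⁻) = Q/F = 698400 / 96500 = 7.237 mol.
2 electrons are transferred per H₂ molecule, so n(H₂) = 7.237 / 2 = 3.619 mol.
V = nRT/P = (3.619 × 8.314 × 356) / (133 × 10³ Pa) = 0.0805 m³ = 80.5 L.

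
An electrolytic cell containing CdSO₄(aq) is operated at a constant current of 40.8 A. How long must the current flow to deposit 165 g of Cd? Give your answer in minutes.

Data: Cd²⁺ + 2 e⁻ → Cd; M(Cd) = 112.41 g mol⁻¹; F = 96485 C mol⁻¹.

n(Cd) = m/M = 165 / 112.41 = 1.468 mol.
Each Cd atom requires 2 electrons, so n(e⁻) = 2 × 1.468 = 2.936 mol.
Q = n(e⁻)·F = 2.936 × 96485 = 283200 C.
t = Q/I = 283200 / 40.80 A = 6942 s = 116 min.

116 min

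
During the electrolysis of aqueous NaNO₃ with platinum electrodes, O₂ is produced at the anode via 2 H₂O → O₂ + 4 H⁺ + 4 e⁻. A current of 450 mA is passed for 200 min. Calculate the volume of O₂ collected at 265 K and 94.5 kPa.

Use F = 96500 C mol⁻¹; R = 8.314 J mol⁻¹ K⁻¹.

Q = I·t = 0.4500 A × 12000 s = 5400 C.
n(e⁻) = Q/F = 5400 / 96500 = 0.05596 mol.
4 electrons are transferred per O₂ molecule, so n(O₂) = 0.05596 / 4 = 0.01399 mol.
V = nRT/P = (0.01399 × 8.314 × 265) / (94.5 × 10³ Pa) = 3.26 × 10⁻⁴ m³ = 0.326 L.

0.326 L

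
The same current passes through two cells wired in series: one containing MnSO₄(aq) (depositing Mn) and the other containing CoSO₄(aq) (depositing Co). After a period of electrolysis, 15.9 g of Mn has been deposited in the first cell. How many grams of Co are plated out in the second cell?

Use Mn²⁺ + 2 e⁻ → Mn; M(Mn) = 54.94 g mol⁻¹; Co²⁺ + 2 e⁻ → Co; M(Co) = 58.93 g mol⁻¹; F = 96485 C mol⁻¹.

17.1 g

n(Mn) = 15.9 / 54.94 = 0.2894 mol.
Since Mn²⁺ + 2 e⁻ → Mn, n(e⁻) passed = 2 × 0.2894 = 0.5788 mol.
Cells in series carry the same charge, so the same 0.5788 mol of electrons passes through cell 2.
Co²⁺ + 2 e⁻ → Co, so n(Co) = 0.5788 / 2 = 0.2894 mol.
m(Co) = 0.2894 × 58.93 = 17.1 g.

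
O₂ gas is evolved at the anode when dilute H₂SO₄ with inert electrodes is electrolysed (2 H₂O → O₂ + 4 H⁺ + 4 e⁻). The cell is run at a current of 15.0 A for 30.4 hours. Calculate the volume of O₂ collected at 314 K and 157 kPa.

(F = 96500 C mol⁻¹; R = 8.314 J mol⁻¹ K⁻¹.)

Q = I·t = 15.00 A × 109440 s = 1642000 C.
n(e⁻) = Q/F = 1642000 / 96500 = 17.01 mol.
4 electrons are transferred per O₂ molecule, so n(O₂) = 17.01 / 4 = 4.253 mol.
V = nRT/P = (4.253 × 8.314 × 314) / (157 × 10³ Pa) = 0.0707 m³ = 70.7 L.

70.7 L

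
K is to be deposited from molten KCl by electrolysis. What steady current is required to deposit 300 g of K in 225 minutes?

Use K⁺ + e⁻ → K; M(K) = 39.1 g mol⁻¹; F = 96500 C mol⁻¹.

n(K) = 300 / 39.1 = 7.673 mol.
n(e⁻) = 1 × 7.673 = 7.673 mol.
Q = n(e⁻)·F = 7.673 × 96500 = 740400 C.
I = Q/t = 740400 / 13500 s = 54.8 A.

54.8 A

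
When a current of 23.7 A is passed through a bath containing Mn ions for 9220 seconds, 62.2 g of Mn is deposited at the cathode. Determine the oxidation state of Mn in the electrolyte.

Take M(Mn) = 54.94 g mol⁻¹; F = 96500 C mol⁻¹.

+2

Q = I·t = 23.70 A × 9220.0 s = 218500 C, so n(e⁻) = 218500/96500 = 2.264 mol.
n(Mn) deposited = 62.2 / 54.94 = 1.132 mol.
Electrons per atom = n(e⁻)/n(Mn) = 2.264 / 1.132 = 2.00 ≈ 2, so the ion is Mn²⁺.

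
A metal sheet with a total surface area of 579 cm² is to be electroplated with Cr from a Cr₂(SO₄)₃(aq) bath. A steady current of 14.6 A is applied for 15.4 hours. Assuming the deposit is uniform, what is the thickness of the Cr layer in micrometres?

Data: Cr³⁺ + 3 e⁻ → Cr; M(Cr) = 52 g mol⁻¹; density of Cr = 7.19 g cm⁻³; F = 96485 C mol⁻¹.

Q = I·t = 14.60 × 55440 = 809400 C; n(e⁻) = 8.389 mol.
n(Cr) = n(e⁻)/3 = 2.796 mol, so m = 2.796 × 52 = 145.4 g.
Volume = m/ρ = 145.4 / 7.19 = 20.22 cm³.
Thickness = V/A = 20.22 / 579 = 0.0349 cm = 349 μm.

349 μm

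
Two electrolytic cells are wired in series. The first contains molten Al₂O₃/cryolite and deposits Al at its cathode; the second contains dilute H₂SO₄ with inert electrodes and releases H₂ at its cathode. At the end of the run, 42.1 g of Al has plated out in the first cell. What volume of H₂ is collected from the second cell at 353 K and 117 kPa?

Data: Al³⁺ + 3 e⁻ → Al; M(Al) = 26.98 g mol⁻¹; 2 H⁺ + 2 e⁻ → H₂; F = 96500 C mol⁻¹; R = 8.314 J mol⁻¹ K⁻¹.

n(Al) = 42.1 / 26.98 = 1.560 mol, so n(e⁻) = 3 × 1.560 = 4.681 mol.
The cells are in series, so the same 4.681 mol of electrons passes through the second cell.
2 H⁺ + 2 e⁻ → H₂ — 2 mol e⁻ per mol H₂, so n(H₂) = 4.681/2 = 2.341 mol.
V = nRT/P = (2.341 × 8.314 × 353) / (117 × 10³) = 0.0587 m³ = 58.7 L.

58.7 L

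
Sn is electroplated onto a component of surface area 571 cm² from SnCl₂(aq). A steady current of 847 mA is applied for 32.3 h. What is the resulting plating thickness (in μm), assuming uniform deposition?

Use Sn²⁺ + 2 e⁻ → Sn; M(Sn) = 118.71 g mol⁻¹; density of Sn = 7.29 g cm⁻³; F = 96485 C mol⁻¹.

146 μm

Q = I·t = 0.8470 × 116280 = 98490 C; n(e⁻) = 1.021 mol.
n(Sn) = n(e⁻)/2 = 0.5104 mol, so m = 0.5104 × 118.71 = 60.59 g.
Volume = m/ρ = 60.59 / 7.29 = 8.311 cm³.
Thickness = V/A = 8.311 / 571 = 0.0146 cm = 146 μm.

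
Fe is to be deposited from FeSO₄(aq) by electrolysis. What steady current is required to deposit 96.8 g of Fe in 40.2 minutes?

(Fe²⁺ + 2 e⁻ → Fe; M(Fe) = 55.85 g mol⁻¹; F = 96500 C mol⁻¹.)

n(Fe) = 96.8 / 55.85 = 1.733 mol.
n(e⁻) = 2 × 1.733 = 3.466 mol.
Q = n(e⁻)·F = 3.466 × 96500 = 334500 C.
I = Q/t = 334500 / 2412.0 s = 139 A.

139 A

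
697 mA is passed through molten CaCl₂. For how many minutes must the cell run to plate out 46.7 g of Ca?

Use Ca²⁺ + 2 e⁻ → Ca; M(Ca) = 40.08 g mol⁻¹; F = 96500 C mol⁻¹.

5380 min

n(Ca) = m/M = 46.7 / 40.08 = 1.165 mol.
Each Ca atom requires 2 electrons, so n(e⁻) = 2 × 1.165 = 2.330 mol.
Q = n(e⁻)·F = 2.330 × 96500 = 224900 C.
t = Q/I = 224900 / 0.6970 A = 322600 s = 5380 min.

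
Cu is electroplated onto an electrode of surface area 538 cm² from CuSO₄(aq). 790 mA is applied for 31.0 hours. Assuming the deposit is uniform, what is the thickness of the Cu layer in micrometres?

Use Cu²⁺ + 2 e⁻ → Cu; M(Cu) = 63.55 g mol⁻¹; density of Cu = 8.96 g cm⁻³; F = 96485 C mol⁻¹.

Q = I·t = 0.7900 × 111600 = 88160 C; n(e⁻) = 0.9138 mol.
n(Cu) = n(e⁻)/2 = 0.4569 mol, so m = 0.4569 × 63.55 = 29.03 g.
Volume = m/ρ = 29.03 / 8.96 = 3.240 cm³.
Thickness = V/A = 3.240 / 538 = 0.00602 cm = 60.2 μm.

60.2 μm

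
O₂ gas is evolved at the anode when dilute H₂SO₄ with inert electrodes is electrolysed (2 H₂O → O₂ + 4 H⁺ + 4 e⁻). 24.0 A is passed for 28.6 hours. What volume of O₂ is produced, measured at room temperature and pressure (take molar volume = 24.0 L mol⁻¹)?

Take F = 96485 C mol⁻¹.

Q = I·t = 24.00 A × 102960 s = 2471000 C.
n(e⁻) = Q/F = 2471000 / 96485 = 25.61 mol.
4 electrons are transferred per O₂ molecule, so n(O₂) = 25.61 / 4 = 6.403 mol.
V = n × V_m = 6.403 × 24.0 = 154 L.

154 L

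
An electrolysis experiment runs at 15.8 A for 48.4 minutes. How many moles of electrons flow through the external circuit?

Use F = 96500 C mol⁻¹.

0.475 mol

Q = I·t = 15.80 A × 2904.0 s = 45880 C.
n(e⁻) = Q/F = 45880 / 96500 = 0.475 mol.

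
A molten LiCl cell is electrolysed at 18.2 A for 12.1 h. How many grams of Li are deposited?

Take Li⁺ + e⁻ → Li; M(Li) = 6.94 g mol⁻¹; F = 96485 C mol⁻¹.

Q = I·t = 18.20 A × 43560 s = 792800 C.
n(e⁻) = Q/F = 792800 / 96485 = 8.217 mol.
Li⁺ + e⁻ → Li, so n(Li) = n(e⁻)/1 = 8.217 mol.
m = n·M = 8.217 × 6.94 = 57.0 g.

57.0 g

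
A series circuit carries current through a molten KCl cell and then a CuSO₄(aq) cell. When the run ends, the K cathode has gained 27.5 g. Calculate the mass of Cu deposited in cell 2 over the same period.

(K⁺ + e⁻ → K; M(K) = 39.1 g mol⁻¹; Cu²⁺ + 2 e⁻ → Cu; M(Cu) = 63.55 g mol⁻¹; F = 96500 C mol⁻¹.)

n(K) = 27.5 / 39.1 = 0.7033 mol.
Since K⁺ + e⁻ → K, n(e⁻) passed = 1 × 0.7033 = 0.7033 mol.
Cells in series carry the same charge, so the same 0.7033 mol of electrons passes through cell 2.
Cu²⁺ + 2 e⁻ → Cu, so n(Cu) = 0.7033 / 2 = 0.3517 mol.
m(Cu) = 0.3517 × 63.55 = 22.3 g.

22.3 g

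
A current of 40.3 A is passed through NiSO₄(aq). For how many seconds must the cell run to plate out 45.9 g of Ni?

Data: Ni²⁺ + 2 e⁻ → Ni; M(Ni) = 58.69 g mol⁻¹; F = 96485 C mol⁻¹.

n(Ni) = m/M = 45.9 / 58.69 = 0.7821 mol.
Each Ni atom requires 2 electrons, so n(e⁻) = 2 × 0.7821 = 1.564 mol.
Q = n(e⁻)·F = 1.564 × 96485 = 150900 C.
t = Q/I = 150900 / 40.30 A = 3745 s.

3740 s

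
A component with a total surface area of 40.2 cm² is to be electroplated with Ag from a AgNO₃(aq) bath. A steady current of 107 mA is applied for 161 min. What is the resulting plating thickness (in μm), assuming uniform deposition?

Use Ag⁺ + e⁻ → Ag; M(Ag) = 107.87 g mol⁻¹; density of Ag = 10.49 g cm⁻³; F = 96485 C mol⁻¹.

Q = I·t = 0.1070 × 9660.0 = 1034 C; n(e⁻) = 0.01071 mol.
n(Ag) = n(e⁻)/1 = 0.01071 mol, so m = 0.01071 × 107.87 = 1.156 g.
Volume = m/ρ = 1.156 / 10.49 = 0.1102 cm³.
Thickness = V/A = 0.1102 / 40.2 = 0.00274 cm = 27.4 μm.

27.4 μm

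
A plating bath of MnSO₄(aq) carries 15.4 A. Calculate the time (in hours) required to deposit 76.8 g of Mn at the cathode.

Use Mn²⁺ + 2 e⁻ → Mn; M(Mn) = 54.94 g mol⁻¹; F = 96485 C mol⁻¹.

n(Mn) = m/M = 76.8 / 54.94 = 1.398 mol.
Each Mn atom requires 2 electrons, so n(e⁻) = 2 × 1.398 = 2.796 mol.
Q = n(e⁻)·F = 2.796 × 96485 = 269800 C.
t = Q/I = 269800 / 15.40 A = 17520 s = 4.87 h.

4.87 h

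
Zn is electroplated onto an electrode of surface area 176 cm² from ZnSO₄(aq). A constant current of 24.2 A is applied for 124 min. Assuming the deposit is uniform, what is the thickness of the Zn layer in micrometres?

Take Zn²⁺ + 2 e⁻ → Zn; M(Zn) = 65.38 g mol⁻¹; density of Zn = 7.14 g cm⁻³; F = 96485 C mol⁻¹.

Q = I·t = 24.20 × 7440.0 = 180000 C; n(e⁻) = 1.866 mol.
n(Zn) = n(e⁻)/2 = 0.9330 mol, so m = 0.9330 × 65.38 = 61.00 g.
Volume = m/ρ = 61.00 / 7.14 = 8.544 cm³.
Thickness = V/A = 8.544 / 176 = 0.0485 cm = 485 μm.

485 μm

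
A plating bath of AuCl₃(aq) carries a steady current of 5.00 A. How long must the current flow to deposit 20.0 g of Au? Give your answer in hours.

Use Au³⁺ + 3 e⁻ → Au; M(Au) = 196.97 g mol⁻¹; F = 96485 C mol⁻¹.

1.63 h

n(Au) = m/M = 20.0 / 196.97 = 0.1015 mol.
Each Au atom requires 3 electrons, so n(e⁻) = 3 × 0.1015 = 0.3046 mol.
Q = n(e⁻)·F = 0.3046 × 96485 = 29390 C.
t = Q/I = 29390 / 5.000 A = 5878 s = 1.63 h.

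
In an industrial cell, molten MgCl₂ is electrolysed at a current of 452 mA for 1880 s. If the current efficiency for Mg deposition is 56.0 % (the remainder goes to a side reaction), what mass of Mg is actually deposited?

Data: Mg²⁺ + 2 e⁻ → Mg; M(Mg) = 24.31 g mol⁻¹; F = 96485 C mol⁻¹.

0.0599 g

Q = I·t = 0.4520 × 1880.0 = 849.8 C.
n(e⁻) = 849.8/96485 = 0.008807 mol; theoretically n(Mg) = 0.008807/2 = 0.004404 mol, m_theo = 0.1071 g.
At 56.0 % efficiency, m_actual = 0.560 × 0.1071 = 0.0599 g.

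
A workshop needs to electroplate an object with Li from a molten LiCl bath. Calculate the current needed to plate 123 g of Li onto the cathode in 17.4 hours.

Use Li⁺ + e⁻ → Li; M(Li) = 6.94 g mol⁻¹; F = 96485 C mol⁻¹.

n(Li) = 123 / 6.94 = 17.72 mol.
n(e⁻) = 1 × 17.72 = 17.72 mol.
Q = n(e⁻)·F = 17.72 × 96485 = 1710000 C.
I = Q/t = 1710000 / 62640 s = 27.3 A.

27.3 A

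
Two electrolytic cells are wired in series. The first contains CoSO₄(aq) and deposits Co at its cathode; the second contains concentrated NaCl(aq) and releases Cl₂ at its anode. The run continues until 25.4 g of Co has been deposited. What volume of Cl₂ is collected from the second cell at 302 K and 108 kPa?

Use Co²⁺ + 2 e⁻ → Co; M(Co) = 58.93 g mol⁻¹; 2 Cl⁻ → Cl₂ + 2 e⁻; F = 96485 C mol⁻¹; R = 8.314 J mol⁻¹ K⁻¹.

n(Co) = 25.4 / 58.93 = 0.4310 mol, so n(e⁻) = 2 × 0.4310 = 0.8620 mol.
The cells are in series, so the same 0.8620 mol of electrons passes through the second cell.
2 Cl⁻ → Cl₂ + 2 e⁻ — 2 mol e⁻ per mol Cl₂, so n(Cl₂) = 0.8620/2 = 0.4310 mol.
V = nRT/P = (0.4310 × 8.314 × 302) / (108 × 10³) = 0.0100 m³ = 10.0 L.

10.0 L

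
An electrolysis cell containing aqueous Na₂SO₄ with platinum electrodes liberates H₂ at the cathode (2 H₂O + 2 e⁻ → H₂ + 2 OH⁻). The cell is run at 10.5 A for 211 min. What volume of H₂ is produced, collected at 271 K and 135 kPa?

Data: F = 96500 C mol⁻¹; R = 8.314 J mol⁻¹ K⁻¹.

Q = I·t = 10.50 A × 12660 s = 132900 C.
n(e⁻) = Q/F = 132900 / 96500 = 1.378 mol.
2 electrons are transferred per H₂ molecule, so n(H₂) = 1.378 / 2 = 0.6888 mol.
V = nRT/P = (0.6888 × 8.314 × 271) / (135 × 10³ Pa) = 0.0115 m³ = 11.5 L.

11.5 L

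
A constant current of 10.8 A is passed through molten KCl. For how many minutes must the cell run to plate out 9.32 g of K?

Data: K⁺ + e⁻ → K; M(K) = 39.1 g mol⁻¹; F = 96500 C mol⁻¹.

35.5 min

n(K) = m/M = 9.32 / 39.1 = 0.2384 mol.
Each K atom requires 1 electron, so n(e⁻) = 1 × 0.2384 = 0.2384 mol.
Q = n(e⁻)·F = 0.2384 × 96500 = 23000 C.
t = Q/I = 23000 / 10.80 A = 2130 s = 35.5 min.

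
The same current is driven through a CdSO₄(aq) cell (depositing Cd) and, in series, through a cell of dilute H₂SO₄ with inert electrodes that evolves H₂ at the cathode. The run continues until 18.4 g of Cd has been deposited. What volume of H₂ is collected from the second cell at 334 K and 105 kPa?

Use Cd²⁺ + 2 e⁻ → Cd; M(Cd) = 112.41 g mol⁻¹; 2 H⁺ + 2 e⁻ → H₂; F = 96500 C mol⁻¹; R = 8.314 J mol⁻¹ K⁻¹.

4.33 L

n(Cd) = 18.4 / 112.41 = 0.1637 mol, so n(e⁻) = 2 × 0.1637 = 0.3274 mol.
The cells are in series, so the same 0.3274 mol of electrons passes through the second cell.
2 H⁺ + 2 e⁻ → H₂ — 2 mol e⁻ per mol H₂, so n(H₂) = 0.3274/2 = 0.1637 mol.
V = nRT/P = (0.1637 × 8.314 × 334) / (105 × 10³) = 0.00433 m³ = 4.33 L.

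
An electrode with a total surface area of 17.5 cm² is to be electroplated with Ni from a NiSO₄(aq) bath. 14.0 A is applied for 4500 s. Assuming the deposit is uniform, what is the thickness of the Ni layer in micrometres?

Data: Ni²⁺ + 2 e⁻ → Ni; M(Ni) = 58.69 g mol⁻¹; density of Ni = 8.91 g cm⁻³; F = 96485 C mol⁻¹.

1230 μm

Q = I·t = 14.00 × 4500.0 = 63000 C; n(e⁻) = 0.6530 mol.
n(Ni) = n(e⁻)/2 = 0.3265 mol, so m = 0.3265 × 58.69 = 19.16 g.
Volume = m/ρ = 19.16 / 8.91 = 2.150 cm³.
Thickness = V/A = 2.150 / 17.5 = 0.123 cm = 1230 μm.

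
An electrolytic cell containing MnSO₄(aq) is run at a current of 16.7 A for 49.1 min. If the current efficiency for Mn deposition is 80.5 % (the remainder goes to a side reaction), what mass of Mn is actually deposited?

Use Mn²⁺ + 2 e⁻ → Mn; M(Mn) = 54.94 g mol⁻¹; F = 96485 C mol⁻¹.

11.3 g

Q = I·t = 16.70 × 2946.0 = 49200 C.
n(e⁻) = 49200/96485 = 0.5099 mol; theoretically n(Mn) = 0.5099/2 = 0.2550 mol, m_theo = 14.01 g.
At 80.5 % efficiency, m_actual = 0.805 × 14.01 = 11.3 g.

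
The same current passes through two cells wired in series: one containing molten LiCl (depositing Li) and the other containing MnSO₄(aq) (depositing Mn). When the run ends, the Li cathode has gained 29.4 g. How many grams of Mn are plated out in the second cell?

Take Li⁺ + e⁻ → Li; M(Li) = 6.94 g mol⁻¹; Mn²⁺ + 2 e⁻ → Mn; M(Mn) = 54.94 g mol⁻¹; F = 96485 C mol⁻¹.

n(Li) = 29.4 / 6.94 = 4.236 mol.
Since Li⁺ + e⁻ → Li, n(e⁻) passed = 1 × 4.236 = 4.236 mol.
Cells in series carry the same charge, so the same 4.236 mol of electrons passes through cell 2.
Mn²⁺ + 2 e⁻ → Mn, so n(Mn) = 4.236 / 2 = 2.118 mol.
m(Mn) = 2.118 × 54.94 = 116 g.

116 g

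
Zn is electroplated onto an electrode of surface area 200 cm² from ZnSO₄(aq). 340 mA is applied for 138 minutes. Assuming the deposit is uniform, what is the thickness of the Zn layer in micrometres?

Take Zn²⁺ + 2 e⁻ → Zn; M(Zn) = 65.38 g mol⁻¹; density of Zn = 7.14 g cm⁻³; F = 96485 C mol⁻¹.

6.68 μm

Q = I·t = 0.3400 × 8280.0 = 2815 C; n(e⁻) = 0.02918 mol.
n(Zn) = n(e⁻)/2 = 0.01459 mol, so m = 0.01459 × 65.38 = 0.9538 g.
Volume = m/ρ = 0.9538 / 7.14 = 0.1336 cm³.
Thickness = V/A = 0.1336 / 200 = 6.68 × 10⁻⁴ cm = 6.68 μm.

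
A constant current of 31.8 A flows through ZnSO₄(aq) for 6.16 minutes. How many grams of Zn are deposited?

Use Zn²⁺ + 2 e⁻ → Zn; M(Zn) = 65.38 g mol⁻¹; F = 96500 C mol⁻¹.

3.98 g

Q = I·t = 31.80 A × 369.60 s = 11750 C.
n(e⁻) = Q/F = 11750 / 96500 = 0.1218 mol.
Zn²⁺ + 2 e⁻ → Zn, so n(Zn) = n(e⁻)/2 = 0.06090 mol.
m = n·M = 0.06090 × 65.38 = 3.98 g.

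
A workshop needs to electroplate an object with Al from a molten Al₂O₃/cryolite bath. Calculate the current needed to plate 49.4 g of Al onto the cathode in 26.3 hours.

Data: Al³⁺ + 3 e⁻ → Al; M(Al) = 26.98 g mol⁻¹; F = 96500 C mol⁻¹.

n(Al) = 49.4 / 26.98 = 1.831 mol.
n(e⁻) = 3 × 1.831 = 5.493 mol.
Q = n(e⁻)·F = 5.493 × 96500 = 530100 C.
I = Q/t = 530100 / 94680 s = 5.60 A.

5.60 A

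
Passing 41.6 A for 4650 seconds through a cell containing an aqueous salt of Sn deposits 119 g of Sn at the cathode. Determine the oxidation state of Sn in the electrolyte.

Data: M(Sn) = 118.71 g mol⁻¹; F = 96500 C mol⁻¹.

+2

Q = I·t = 41.60 A × 4650.0 s = 193400 C, so n(e⁻) = 193400/96500 = 2.005 mol.
n(Sn) deposited = 119 / 118.71 = 1.002 mol.
Electrons per atom = n(e⁻)/n(Sn) = 2.005 / 1.002 = 2.00 ≈ 2, so the ion is Sn²⁺.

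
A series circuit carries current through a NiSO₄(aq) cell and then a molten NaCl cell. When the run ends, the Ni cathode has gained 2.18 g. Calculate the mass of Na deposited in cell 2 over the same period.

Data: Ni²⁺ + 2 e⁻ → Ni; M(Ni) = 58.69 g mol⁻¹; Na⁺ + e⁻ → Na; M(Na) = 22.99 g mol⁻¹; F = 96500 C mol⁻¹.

n(Ni) = 2.18 / 58.69 = 0.03714 mol.
Since Ni²⁺ + 2 e⁻ → Ni, n(e⁻) passed = 2 × 0.03714 = 0.07429 mol.
Cells in series carry the same charge, so the same 0.07429 mol of electrons passes through cell 2.
Na⁺ + e⁻ → Na, so n(Na) = 0.07429 / 1 = 0.07429 mol.
m(Na) = 0.07429 × 22.99 = 1.71 g.

1.71 g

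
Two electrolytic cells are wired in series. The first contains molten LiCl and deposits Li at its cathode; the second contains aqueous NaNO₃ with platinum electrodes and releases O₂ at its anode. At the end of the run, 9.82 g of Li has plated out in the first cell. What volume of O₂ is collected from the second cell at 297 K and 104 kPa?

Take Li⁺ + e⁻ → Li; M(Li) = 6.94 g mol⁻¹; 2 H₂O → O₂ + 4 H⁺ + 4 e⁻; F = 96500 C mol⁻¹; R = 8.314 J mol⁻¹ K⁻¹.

8.40 L

n(Li) = 9.82 / 6.94 = 1.415 mol, so n(e⁻) = 1 × 1.415 = 1.415 mol.
The cells are in series, so the same 1.415 mol of electrons passes through the second cell.
2 H₂O → O₂ + 4 H⁺ + 4 e⁻ — 4 mol e⁻ per mol O₂, so n(O₂) = 1.415/4 = 0.3537 mol.
V = nRT/P = (0.3537 × 8.314 × 297) / (104 × 10³) = 0.00840 m³ = 8.40 L.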